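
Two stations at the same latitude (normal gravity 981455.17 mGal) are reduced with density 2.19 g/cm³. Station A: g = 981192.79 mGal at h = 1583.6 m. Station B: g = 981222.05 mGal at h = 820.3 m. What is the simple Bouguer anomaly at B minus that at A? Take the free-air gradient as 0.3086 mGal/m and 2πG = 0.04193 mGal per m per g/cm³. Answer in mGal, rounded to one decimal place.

-136.2

Δg_SB(A) = 981192.79 − 981455.17 + 0.3086×1583.6 − 0.04193×2.19×1583.6 = 80.90 mGal
Δg_SB(B) = 981222.05 − 981455.17 + 0.3086×820.3 − 0.04193×2.19×820.3 = -55.30 mGal
Difference = -55.30 − (80.90) = -136.20 mGal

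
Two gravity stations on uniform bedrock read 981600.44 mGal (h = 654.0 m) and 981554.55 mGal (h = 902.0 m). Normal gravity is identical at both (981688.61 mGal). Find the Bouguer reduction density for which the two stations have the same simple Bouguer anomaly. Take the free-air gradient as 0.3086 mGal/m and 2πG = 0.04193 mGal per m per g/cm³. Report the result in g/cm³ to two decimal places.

2.95

Δg_obs = 981554.55 − 981600.44 = -45.89 mGal over Δh = 902.0 − 654.0 = 248.0 m
Equal Bouguer anomalies ⇒ Δg_obs + (0.3086 − 0.04193ρ)·Δh = 0
0.3086 − 0.04193ρ = −Δg_obs/Δh = 0.18504
ρ = (0.3086 − 0.18504) / 0.04193 = 2.95 g/cm³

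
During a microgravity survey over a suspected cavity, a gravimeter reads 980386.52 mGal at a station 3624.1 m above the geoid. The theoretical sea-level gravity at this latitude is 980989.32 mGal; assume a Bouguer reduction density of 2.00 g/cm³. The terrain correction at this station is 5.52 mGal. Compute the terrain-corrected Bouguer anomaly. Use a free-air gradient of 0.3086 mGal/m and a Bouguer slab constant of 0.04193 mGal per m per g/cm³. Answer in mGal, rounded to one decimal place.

217.2

Free-air correction = 0.3086 × 3624.1 = 1118.40 mGal
Free-air anomaly = 980386.52 − 980989.32 + (1118.40) = 515.60 mGal
Bouguer slab correction = 0.04193 × 2.00 × 3624.1 = 303.92 mGal
Simple Bouguer anomaly = 515.60 − (303.92) = 211.68 mGal
Complete Bouguer anomaly = 211.68 + 5.52 = 217.20 mGal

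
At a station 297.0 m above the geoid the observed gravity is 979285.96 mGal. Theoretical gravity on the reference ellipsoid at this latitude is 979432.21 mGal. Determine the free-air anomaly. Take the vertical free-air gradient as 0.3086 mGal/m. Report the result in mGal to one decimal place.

-54.6

Free-air correction = 0.3086 × 297.0 = 91.65 mGal
Free-air anomaly = 979285.96 − 979432.21 + (91.65) = -54.60 mGal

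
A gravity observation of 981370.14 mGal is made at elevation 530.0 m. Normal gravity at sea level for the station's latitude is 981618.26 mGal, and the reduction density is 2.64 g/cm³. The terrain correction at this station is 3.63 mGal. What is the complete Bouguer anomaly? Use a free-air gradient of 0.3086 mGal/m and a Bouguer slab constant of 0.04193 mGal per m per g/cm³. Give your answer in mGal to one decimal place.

Free-air correction = 0.3086 × 530.0 = 163.56 mGal
Free-air anomaly = 981370.14 − 981618.26 + (163.56) = -84.56 mGal
Bouguer slab correction = 0.04193 × 2.64 × 530.0 = 58.67 mGal
Simple Bouguer anomaly = -84.56 − (58.67) = -143.23 mGal
Complete Bouguer anomaly = -143.23 + 3.63 = -139.60 mGal

-139.6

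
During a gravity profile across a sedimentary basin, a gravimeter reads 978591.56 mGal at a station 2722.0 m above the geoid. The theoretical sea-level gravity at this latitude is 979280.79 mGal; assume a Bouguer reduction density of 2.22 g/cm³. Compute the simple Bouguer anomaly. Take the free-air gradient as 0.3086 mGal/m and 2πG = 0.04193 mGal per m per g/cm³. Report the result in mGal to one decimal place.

Free-air correction = 0.3086 × 2722.0 = 840.01 mGal
Free-air anomaly = 978591.56 − 979280.79 + (840.01) = 150.78 mGal
Bouguer slab correction = 0.04193 × 2.22 × 2722.0 = 253.38 mGal
Simple Bouguer anomaly = 150.78 − (253.38) = -102.60 mGal

-102.6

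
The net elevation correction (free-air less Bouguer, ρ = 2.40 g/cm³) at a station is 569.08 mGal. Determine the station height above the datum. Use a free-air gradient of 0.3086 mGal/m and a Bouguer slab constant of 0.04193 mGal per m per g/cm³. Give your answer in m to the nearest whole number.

Combined gradient = 0.3086 − 0.04193 × 2.40 = 0.2079680 mGal/m
h = 569.08 / 0.2079680 = 2736.38 m

2736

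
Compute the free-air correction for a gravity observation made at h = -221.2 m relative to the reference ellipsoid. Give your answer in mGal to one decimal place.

Free-air correction = 0.3086 × -221.2 = -68.3 mGal

-68.3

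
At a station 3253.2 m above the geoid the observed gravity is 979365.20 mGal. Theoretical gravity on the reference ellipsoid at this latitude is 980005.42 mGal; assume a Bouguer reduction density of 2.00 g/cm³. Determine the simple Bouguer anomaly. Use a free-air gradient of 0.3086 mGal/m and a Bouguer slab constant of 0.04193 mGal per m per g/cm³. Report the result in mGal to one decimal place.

Free-air correction = 0.3086 × 3253.2 = 1003.94 mGal
Free-air anomaly = 979365.20 − 980005.42 + (1003.94) = 363.72 mGal
Bouguer slab correction = 0.04193 × 2.00 × 3253.2 = 272.81 mGal
Simple Bouguer anomaly = 363.72 − (272.81) = 90.91 mGal

90.9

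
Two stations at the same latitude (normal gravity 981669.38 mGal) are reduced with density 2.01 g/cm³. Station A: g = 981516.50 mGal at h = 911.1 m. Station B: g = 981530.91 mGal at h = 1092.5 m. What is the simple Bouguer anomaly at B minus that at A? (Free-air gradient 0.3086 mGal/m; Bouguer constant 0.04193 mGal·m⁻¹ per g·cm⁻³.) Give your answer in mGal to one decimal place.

55.1

Δg_SB(A) = 981516.50 − 981669.38 + 0.3086×911.1 − 0.04193×2.01×911.1 = 51.50 mGal
Δg_SB(B) = 981530.91 − 981669.38 + 0.3086×1092.5 − 0.04193×2.01×1092.5 = 106.60 mGal
Difference = 106.60 − (51.50) = 55.10 mGal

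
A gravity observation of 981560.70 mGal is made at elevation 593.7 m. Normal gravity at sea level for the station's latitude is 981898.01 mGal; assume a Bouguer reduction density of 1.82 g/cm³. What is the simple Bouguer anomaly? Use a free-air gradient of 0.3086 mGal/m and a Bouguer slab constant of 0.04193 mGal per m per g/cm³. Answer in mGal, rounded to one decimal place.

Free-air correction = 0.3086 × 593.7 = 183.22 mGal
Free-air anomaly = 981560.70 − 981898.01 + (183.22) = -154.09 mGal
Bouguer slab correction = 0.04193 × 1.82 × 593.7 = 45.31 mGal
Simple Bouguer anomaly = -154.09 − (45.31) = -199.40 mGal

-199.4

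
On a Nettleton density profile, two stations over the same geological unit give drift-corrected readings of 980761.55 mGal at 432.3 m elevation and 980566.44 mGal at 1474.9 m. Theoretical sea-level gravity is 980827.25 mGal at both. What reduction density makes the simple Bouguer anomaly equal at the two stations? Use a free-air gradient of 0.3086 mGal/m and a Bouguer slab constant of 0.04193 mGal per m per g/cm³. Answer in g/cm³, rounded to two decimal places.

Δg_obs = 980566.44 − 980761.55 = -195.11 mGal over Δh = 1474.9 − 432.3 = 1042.6 m
Equal Bouguer anomalies ⇒ Δg_obs + (0.3086 − 0.04193ρ)·Δh = 0
0.3086 − 0.04193ρ = −Δg_obs/Δh = 0.18714
ρ = (0.3086 − 0.18714) / 0.04193 = 2.90 g/cm³

2.90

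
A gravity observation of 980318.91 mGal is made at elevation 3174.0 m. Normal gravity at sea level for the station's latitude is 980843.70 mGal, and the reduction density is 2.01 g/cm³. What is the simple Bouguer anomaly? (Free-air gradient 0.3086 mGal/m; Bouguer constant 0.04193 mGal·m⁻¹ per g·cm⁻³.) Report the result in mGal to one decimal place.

Free-air correction = 0.3086 × 3174.0 = 979.50 mGal
Free-air anomaly = 980318.91 − 980843.70 + (979.50) = 454.71 mGal
Bouguer slab correction = 0.04193 × 2.01 × 3174.0 = 267.50 mGal
Simple Bouguer anomaly = 454.71 − (267.50) = 187.21 mGal

187.2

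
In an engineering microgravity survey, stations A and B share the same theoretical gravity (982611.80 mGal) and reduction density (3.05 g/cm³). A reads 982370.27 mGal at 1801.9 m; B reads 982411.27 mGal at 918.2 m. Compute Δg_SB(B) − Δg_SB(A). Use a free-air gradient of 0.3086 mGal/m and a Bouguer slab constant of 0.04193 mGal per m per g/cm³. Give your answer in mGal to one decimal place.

-118.7

Δg_SB(A) = 982370.27 − 982611.80 + 0.3086×1801.9 − 0.04193×3.05×1801.9 = 84.10 mGal
Δg_SB(B) = 982411.27 − 982611.80 + 0.3086×918.2 − 0.04193×3.05×918.2 = -34.60 mGal
Difference = -34.60 − (84.10) = -118.70 mGal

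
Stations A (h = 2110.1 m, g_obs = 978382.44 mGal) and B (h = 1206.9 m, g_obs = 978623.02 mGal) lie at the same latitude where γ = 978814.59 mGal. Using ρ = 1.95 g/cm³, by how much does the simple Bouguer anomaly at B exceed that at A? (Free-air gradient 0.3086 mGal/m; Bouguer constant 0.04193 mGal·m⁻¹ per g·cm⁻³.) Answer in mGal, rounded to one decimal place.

Δg_SB(A) = 978382.44 − 978814.59 + 0.3086×2110.1 − 0.04193×1.95×2110.1 = 46.50 mGal
Δg_SB(B) = 978623.02 − 978814.59 + 0.3086×1206.9 − 0.04193×1.95×1206.9 = 82.20 mGal
Difference = 82.20 − (46.50) = 35.70 mGal

35.7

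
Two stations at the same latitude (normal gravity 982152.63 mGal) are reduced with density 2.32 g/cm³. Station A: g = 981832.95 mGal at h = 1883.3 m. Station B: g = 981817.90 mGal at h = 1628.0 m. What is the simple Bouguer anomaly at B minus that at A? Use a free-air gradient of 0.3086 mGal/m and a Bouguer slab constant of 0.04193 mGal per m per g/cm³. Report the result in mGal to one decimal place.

Δg_SB(A) = 981832.95 − 982152.63 + 0.3086×1883.3 − 0.04193×2.32×1883.3 = 78.30 mGal
Δg_SB(B) = 981817.90 − 982152.63 + 0.3086×1628.0 − 0.04193×2.32×1628.0 = 9.30 mGal
Difference = 9.30 − (78.30) = -69.00 mGal

-69.0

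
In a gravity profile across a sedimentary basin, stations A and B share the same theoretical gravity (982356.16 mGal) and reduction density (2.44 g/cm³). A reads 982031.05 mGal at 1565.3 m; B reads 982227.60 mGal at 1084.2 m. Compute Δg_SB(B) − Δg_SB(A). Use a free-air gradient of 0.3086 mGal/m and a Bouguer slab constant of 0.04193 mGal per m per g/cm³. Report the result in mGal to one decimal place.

97.3

Δg_SB(A) = 982031.05 − 982356.16 + 0.3086×1565.3 − 0.04193×2.44×1565.3 = -2.20 mGal
Δg_SB(B) = 982227.60 − 982356.16 + 0.3086×1084.2 − 0.04193×2.44×1084.2 = 95.10 mGal
Difference = 95.10 − (-2.20) = 97.30 mGal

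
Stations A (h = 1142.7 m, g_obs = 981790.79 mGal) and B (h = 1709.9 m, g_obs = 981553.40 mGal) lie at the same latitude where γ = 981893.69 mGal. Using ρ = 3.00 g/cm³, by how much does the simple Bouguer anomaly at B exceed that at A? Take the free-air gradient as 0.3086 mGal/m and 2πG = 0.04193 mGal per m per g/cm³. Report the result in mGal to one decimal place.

-133.7

Δg_SB(A) = 981790.79 − 981893.69 + 0.3086×1142.7 − 0.04193×3.00×1142.7 = 106.00 mGal
Δg_SB(B) = 981553.40 − 981893.69 + 0.3086×1709.9 − 0.04193×3.00×1709.9 = -27.70 mGal
Difference = -27.70 − (106.00) = -133.70 mGal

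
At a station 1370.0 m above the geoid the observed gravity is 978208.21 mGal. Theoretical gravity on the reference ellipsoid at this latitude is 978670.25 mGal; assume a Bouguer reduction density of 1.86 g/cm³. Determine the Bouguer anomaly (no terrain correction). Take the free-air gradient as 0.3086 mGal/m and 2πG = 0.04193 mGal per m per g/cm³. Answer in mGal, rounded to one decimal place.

Free-air correction = 0.3086 × 1370.0 = 422.78 mGal
Free-air anomaly = 978208.21 − 978670.25 + (422.78) = -39.26 mGal
Bouguer slab correction = 0.04193 × 1.86 × 1370.0 = 106.85 mGal
Simple Bouguer anomaly = -39.26 − (106.85) = -146.11 mGal

-146.1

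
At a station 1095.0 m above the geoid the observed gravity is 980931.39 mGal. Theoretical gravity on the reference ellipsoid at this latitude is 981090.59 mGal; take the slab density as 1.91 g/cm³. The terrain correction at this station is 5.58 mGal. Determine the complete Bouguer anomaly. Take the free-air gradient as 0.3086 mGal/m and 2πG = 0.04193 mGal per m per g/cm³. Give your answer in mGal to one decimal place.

Free-air correction = 0.3086 × 1095.0 = 337.92 mGal
Free-air anomaly = 980931.39 − 981090.59 + (337.92) = 178.72 mGal
Bouguer slab correction = 0.04193 × 1.91 × 1095.0 = 87.69 mGal
Simple Bouguer anomaly = 178.72 − (87.69) = 91.03 mGal
Complete Bouguer anomaly = 91.03 + 5.58 = 96.61 mGal

96.6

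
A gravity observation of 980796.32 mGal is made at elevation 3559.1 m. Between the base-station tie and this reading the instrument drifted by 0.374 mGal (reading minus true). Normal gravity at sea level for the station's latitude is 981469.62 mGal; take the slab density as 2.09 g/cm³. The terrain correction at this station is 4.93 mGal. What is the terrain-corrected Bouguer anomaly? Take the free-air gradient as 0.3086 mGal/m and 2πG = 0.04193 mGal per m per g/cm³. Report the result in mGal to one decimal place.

Drift-corrected reading = 980796.32 − (0.374) = 980795.946 mGal
Free-air correction = 0.3086 × 3559.1 = 1098.34 mGal
Free-air anomaly = 980795.946 − 981469.62 + (1098.34) = 424.666 mGal
Bouguer slab correction = 0.04193 × 2.09 × 3559.1 = 311.90 mGal
Simple Bouguer anomaly = 424.666 − (311.90) = 112.766 mGal
Complete Bouguer anomaly = 112.766 + 4.93 = 117.696 mGal

117.7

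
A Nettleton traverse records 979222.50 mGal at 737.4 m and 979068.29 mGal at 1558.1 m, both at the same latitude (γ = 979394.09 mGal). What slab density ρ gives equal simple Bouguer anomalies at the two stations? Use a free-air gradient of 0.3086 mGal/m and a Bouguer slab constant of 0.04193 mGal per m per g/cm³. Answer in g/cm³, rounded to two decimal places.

Δg_obs = 979068.29 − 979222.50 = -154.21 mGal over Δh = 1558.1 − 737.4 = 820.7 m
Equal Bouguer anomalies ⇒ Δg_obs + (0.3086 − 0.04193ρ)·Δh = 0
0.3086 − 0.04193ρ = −Δg_obs/Δh = 0.18790
ρ = (0.3086 − 0.18790) / 0.04193 = 2.88 g/cm³

2.88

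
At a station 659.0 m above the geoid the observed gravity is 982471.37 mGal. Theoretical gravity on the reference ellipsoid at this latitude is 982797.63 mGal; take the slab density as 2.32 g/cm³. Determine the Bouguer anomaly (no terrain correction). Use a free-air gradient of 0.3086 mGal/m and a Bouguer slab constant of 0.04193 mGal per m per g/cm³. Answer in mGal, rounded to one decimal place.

-187.0

Free-air correction = 0.3086 × 659.0 = 203.37 mGal
Free-air anomaly = 982471.37 − 982797.63 + (203.37) = -122.89 mGal
Bouguer slab correction = 0.04193 × 2.32 × 659.0 = 64.11 mGal
Simple Bouguer anomaly = -122.89 − (64.11) = -187.00 mGal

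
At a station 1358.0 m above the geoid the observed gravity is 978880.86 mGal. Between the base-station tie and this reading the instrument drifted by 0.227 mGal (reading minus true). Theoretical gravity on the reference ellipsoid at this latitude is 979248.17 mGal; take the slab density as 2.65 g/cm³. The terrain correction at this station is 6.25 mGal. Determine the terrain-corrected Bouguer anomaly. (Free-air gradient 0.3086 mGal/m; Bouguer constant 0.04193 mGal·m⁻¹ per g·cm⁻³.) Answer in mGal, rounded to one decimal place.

Drift-corrected reading = 978880.86 − (0.227) = 978880.633 mGal
Free-air correction = 0.3086 × 1358.0 = 419.08 mGal
Free-air anomaly = 978880.633 − 979248.17 + (419.08) = 51.543 mGal
Bouguer slab correction = 0.04193 × 2.65 × 1358.0 = 150.89 mGal
Simple Bouguer anomaly = 51.543 − (150.89) = -99.347 mGal
Complete Bouguer anomaly = -99.347 + 6.25 = -93.097 mGal

-93.1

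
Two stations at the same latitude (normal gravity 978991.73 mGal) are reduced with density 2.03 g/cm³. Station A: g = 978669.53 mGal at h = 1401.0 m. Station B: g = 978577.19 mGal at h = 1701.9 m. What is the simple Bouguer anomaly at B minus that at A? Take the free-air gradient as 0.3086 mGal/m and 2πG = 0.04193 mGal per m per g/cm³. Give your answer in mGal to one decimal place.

-25.1

Δg_SB(A) = 978669.53 − 978991.73 + 0.3086×1401.0 − 0.04193×2.03×1401.0 = -9.10 mGal
Δg_SB(B) = 978577.19 − 978991.73 + 0.3086×1701.9 − 0.04193×2.03×1701.9 = -34.20 mGal
Difference = -34.20 − (-9.10) = -25.10 mGal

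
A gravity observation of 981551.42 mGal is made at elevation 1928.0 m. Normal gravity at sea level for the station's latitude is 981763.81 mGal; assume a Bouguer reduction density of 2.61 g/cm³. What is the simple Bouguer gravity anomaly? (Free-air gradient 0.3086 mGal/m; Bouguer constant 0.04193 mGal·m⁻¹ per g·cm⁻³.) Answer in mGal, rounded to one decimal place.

Free-air correction = 0.3086 × 1928.0 = 594.98 mGal
Free-air anomaly = 981551.42 − 981763.81 + (594.98) = 382.59 mGal
Bouguer slab correction = 0.04193 × 2.61 × 1928.0 = 211.00 mGal
Simple Bouguer anomaly = 382.59 − (211.00) = 171.59 mGal

171.6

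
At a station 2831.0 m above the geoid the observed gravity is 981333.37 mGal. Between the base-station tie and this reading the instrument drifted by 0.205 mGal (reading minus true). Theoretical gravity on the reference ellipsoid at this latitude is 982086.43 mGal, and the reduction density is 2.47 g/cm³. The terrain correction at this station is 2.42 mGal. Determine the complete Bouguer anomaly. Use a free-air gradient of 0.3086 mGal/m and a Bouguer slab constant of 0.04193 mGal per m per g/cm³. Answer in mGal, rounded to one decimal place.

-170.4

Drift-corrected reading = 981333.37 − (0.205) = 981333.165 mGal
Free-air correction = 0.3086 × 2831.0 = 873.65 mGal
Free-air anomaly = 981333.165 − 982086.43 + (873.65) = 120.385 mGal
Bouguer slab correction = 0.04193 × 2.47 × 2831.0 = 293.20 mGal
Simple Bouguer anomaly = 120.385 − (293.20) = -172.815 mGal
Complete Bouguer anomaly = -172.815 + 2.42 = -170.395 mGal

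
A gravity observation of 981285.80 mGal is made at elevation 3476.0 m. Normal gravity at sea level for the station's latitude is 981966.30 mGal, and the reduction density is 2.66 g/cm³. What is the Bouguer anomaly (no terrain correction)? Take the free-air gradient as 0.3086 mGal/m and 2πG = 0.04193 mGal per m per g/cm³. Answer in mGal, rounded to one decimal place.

4.5

Free-air correction = 0.3086 × 3476.0 = 1072.69 mGal
Free-air anomaly = 981285.80 − 981966.30 + (1072.69) = 392.19 mGal
Bouguer slab correction = 0.04193 × 2.66 × 3476.0 = 387.69 mGal
Simple Bouguer anomaly = 392.19 − (387.69) = 4.50 mGal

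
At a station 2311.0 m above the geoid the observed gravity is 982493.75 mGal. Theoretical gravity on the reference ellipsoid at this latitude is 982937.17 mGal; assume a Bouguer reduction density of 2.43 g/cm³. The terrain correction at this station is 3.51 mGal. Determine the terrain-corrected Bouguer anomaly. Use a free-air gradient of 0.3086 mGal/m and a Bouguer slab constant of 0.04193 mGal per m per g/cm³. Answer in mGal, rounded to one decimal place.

37.8

Free-air correction = 0.3086 × 2311.0 = 713.17 mGal
Free-air anomaly = 982493.75 − 982937.17 + (713.17) = 269.75 mGal
Bouguer slab correction = 0.04193 × 2.43 × 2311.0 = 235.47 mGal
Simple Bouguer anomaly = 269.75 − (235.47) = 34.28 mGal
Complete Bouguer anomaly = 34.28 + 3.51 = 37.79 mGal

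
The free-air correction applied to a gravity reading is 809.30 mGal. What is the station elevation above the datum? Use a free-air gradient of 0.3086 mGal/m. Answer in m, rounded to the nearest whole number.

h = 809.30 / 0.3086 = 2622.49 m

2622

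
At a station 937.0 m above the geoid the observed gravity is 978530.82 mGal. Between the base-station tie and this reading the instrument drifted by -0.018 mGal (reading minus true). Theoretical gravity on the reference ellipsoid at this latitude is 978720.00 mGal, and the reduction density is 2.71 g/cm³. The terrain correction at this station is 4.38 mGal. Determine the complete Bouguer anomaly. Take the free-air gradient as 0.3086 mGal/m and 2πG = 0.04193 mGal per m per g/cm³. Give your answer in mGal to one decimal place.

Drift-corrected reading = 978530.82 − (-0.018) = 978530.838 mGal
Free-air correction = 0.3086 × 937.0 = 289.16 mGal
Free-air anomaly = 978530.838 − 978720.00 + (289.16) = 99.998 mGal
Bouguer slab correction = 0.04193 × 2.71 × 937.0 = 106.47 mGal
Simple Bouguer anomaly = 99.998 − (106.47) = -6.472 mGal
Complete Bouguer anomaly = -6.472 + 4.38 = -2.092 mGal

-2.1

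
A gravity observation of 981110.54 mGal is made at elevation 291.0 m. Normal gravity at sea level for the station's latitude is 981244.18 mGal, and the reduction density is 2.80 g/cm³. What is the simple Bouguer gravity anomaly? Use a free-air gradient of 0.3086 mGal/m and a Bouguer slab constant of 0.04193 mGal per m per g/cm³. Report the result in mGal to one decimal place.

-78.0

Free-air correction = 0.3086 × 291.0 = 89.80 mGal
Free-air anomaly = 981110.54 − 981244.18 + (89.80) = -43.84 mGal
Bouguer slab correction = 0.04193 × 2.80 × 291.0 = 34.16 mGal
Simple Bouguer anomaly = -43.84 − (34.16) = -78.00 mGal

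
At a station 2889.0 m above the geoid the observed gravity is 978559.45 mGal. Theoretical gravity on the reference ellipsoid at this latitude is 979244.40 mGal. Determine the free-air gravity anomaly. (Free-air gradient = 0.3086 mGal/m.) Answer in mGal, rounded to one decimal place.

Free-air correction = 0.3086 × 2889.0 = 891.55 mGal
Free-air anomaly = 978559.45 − 979244.40 + (891.55) = 206.60 mGal

206.6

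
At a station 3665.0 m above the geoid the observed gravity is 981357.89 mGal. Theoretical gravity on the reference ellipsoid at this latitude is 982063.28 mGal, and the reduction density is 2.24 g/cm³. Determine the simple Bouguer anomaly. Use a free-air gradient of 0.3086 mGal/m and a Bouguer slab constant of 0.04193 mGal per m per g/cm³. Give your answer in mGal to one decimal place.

Free-air correction = 0.3086 × 3665.0 = 1131.02 mGal
Free-air anomaly = 981357.89 − 982063.28 + (1131.02) = 425.63 mGal
Bouguer slab correction = 0.04193 × 2.24 × 3665.0 = 344.23 mGal
Simple Bouguer anomaly = 425.63 − (344.23) = 81.40 mGal

81.4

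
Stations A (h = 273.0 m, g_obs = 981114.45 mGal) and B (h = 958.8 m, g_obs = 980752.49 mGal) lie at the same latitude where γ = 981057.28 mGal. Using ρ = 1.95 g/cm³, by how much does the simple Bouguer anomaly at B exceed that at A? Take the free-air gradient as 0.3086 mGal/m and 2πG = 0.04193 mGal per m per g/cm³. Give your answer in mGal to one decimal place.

-206.4

Δg_SB(A) = 981114.45 − 981057.28 + 0.3086×273.0 − 0.04193×1.95×273.0 = 119.10 mGal
Δg_SB(B) = 980752.49 − 981057.28 + 0.3086×958.8 − 0.04193×1.95×958.8 = -87.30 mGal
Difference = -87.30 − (119.10) = -206.40 mGal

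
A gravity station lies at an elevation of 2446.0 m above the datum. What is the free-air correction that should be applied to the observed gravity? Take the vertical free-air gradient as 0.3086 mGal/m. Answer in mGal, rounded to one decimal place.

Free-air correction = 0.3086 × 2446.0 = 754.8 mGal

754.8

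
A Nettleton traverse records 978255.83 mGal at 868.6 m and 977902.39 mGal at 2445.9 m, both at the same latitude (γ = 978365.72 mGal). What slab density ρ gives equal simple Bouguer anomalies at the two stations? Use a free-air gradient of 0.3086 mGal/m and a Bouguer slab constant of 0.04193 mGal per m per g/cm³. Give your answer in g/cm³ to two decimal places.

2.02

Δg_obs = 977902.39 − 978255.83 = -353.44 mGal over Δh = 2445.9 − 868.6 = 1577.3 m
Equal Bouguer anomalies ⇒ Δg_obs + (0.3086 − 0.04193ρ)·Δh = 0
0.3086 − 0.04193ρ = −Δg_obs/Δh = 0.22408
ρ = (0.3086 − 0.22408) / 0.04193 = 2.02 g/cm³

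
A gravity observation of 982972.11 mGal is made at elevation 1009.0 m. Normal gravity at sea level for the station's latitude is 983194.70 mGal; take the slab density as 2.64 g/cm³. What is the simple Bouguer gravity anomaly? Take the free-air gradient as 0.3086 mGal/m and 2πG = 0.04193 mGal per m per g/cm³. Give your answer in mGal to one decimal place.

-22.9

Free-air correction = 0.3086 × 1009.0 = 311.38 mGal
Free-air anomaly = 982972.11 − 983194.70 + (311.38) = 88.79 mGal
Bouguer slab correction = 0.04193 × 2.64 × 1009.0 = 111.69 mGal
Simple Bouguer anomaly = 88.79 − (111.69) = -22.90 mGal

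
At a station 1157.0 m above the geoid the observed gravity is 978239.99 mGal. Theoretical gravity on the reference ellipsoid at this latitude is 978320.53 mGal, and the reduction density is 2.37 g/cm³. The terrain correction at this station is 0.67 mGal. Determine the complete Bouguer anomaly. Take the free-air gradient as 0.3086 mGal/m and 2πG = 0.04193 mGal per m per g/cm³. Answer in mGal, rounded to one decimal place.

162.2

Free-air correction = 0.3086 × 1157.0 = 357.05 mGal
Free-air anomaly = 978239.99 − 978320.53 + (357.05) = 276.51 mGal
Bouguer slab correction = 0.04193 × 2.37 × 1157.0 = 114.98 mGal
Simple Bouguer anomaly = 276.51 − (114.98) = 161.53 mGal
Complete Bouguer anomaly = 161.53 + 0.67 = 162.20 mGal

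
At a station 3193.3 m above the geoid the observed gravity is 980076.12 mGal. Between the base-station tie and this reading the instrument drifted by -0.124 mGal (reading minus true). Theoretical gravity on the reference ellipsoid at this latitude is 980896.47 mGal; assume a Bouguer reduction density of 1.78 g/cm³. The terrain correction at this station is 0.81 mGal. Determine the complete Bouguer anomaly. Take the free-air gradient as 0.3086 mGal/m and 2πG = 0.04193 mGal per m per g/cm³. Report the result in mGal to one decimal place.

Drift-corrected reading = 980076.12 − (-0.124) = 980076.244 mGal
Free-air correction = 0.3086 × 3193.3 = 985.45 mGal
Free-air anomaly = 980076.244 − 980896.47 + (985.45) = 165.224 mGal
Bouguer slab correction = 0.04193 × 1.78 × 3193.3 = 238.33 mGal
Simple Bouguer anomaly = 165.224 − (238.33) = -73.106 mGal
Complete Bouguer anomaly = -73.106 + 0.81 = -72.296 mGal

-72.3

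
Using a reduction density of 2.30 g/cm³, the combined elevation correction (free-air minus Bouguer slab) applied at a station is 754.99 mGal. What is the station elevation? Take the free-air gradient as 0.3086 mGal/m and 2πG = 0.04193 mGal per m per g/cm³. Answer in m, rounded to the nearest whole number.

Combined gradient = 0.3086 − 0.04193 × 2.30 = 0.2121610 mGal/m
h = 754.99 / 0.2121610 = 3558.57 m

3559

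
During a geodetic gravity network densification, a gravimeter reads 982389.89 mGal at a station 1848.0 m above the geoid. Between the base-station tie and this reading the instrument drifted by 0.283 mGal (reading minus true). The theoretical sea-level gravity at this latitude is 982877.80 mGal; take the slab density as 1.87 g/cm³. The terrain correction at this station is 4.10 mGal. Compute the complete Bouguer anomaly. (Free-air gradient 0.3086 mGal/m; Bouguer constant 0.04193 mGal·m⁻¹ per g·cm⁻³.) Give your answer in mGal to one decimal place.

Drift-corrected reading = 982389.89 − (0.283) = 982389.607 mGal
Free-air correction = 0.3086 × 1848.0 = 570.29 mGal
Free-air anomaly = 982389.607 − 982877.80 + (570.29) = 82.097 mGal
Bouguer slab correction = 0.04193 × 1.87 × 1848.0 = 144.90 mGal
Simple Bouguer anomaly = 82.097 − (144.90) = -62.803 mGal
Complete Bouguer anomaly = -62.803 + 4.10 = -58.703 mGal

-58.7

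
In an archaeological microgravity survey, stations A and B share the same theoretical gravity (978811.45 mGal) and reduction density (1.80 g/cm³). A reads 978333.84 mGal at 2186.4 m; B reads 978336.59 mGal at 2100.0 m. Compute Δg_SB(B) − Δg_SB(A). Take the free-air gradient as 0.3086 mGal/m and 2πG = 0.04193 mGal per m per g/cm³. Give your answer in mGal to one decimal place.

Δg_SB(A) = 978333.84 − 978811.45 + 0.3086×2186.4 − 0.04193×1.80×2186.4 = 32.10 mGal
Δg_SB(B) = 978336.59 − 978811.45 + 0.3086×2100.0 − 0.04193×1.80×2100.0 = 14.70 mGal
Difference = 14.70 − (32.10) = -17.40 mGal

-17.4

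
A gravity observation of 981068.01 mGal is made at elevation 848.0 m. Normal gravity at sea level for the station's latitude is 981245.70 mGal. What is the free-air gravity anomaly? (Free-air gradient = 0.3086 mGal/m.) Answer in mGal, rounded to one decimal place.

Free-air correction = 0.3086 × 848.0 = 261.69 mGal
Free-air anomaly = 981068.01 − 981245.70 + (261.69) = 84.00 mGal

84.0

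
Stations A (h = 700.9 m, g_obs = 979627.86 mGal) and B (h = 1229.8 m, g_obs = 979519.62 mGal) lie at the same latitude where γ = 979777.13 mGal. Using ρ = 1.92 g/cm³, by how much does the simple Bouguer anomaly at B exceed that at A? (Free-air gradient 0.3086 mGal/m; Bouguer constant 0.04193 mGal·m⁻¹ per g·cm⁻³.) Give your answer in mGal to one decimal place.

12.4

Δg_SB(A) = 979627.86 − 979777.13 + 0.3086×700.9 − 0.04193×1.92×700.9 = 10.60 mGal
Δg_SB(B) = 979519.62 − 979777.13 + 0.3086×1229.8 − 0.04193×1.92×1229.8 = 23.00 mGal
Difference = 23.00 − (10.60) = 12.40 mGal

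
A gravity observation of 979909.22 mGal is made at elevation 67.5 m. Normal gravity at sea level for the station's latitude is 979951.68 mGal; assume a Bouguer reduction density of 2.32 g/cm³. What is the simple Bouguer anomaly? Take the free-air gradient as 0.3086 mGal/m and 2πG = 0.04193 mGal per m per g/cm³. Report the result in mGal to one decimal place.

Free-air correction = 0.3086 × 67.5 = 20.83 mGal
Free-air anomaly = 979909.22 − 979951.68 + (20.83) = -21.63 mGal
Bouguer slab correction = 0.04193 × 2.32 × 67.5 = 6.57 mGal
Simple Bouguer anomaly = -21.63 − (6.57) = -28.20 mGal

-28.2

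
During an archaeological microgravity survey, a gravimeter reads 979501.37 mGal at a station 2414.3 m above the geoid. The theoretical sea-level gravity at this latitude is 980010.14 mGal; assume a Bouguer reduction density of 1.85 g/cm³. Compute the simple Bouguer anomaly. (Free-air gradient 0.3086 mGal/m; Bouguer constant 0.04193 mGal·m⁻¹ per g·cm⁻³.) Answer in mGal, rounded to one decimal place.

Free-air correction = 0.3086 × 2414.3 = 745.05 mGal
Free-air anomaly = 979501.37 − 980010.14 + (745.05) = 236.28 mGal
Bouguer slab correction = 0.04193 × 1.85 × 2414.3 = 187.28 mGal
Simple Bouguer anomaly = 236.28 − (187.28) = 49.00 mGal

49.0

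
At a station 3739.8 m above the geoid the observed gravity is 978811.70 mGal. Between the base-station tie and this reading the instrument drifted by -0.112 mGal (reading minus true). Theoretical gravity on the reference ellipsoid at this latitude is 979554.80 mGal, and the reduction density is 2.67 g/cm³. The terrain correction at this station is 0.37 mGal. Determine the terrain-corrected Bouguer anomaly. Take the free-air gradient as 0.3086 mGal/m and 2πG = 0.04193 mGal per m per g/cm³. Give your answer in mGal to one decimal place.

Drift-corrected reading = 978811.70 − (-0.112) = 978811.812 mGal
Free-air correction = 0.3086 × 3739.8 = 1154.10 mGal
Free-air anomaly = 978811.812 − 979554.80 + (1154.10) = 411.112 mGal
Bouguer slab correction = 0.04193 × 2.67 × 3739.8 = 418.68 mGal
Simple Bouguer anomaly = 411.112 − (418.68) = -7.568 mGal
Complete Bouguer anomaly = -7.568 + 0.37 = -7.198 mGal

-7.2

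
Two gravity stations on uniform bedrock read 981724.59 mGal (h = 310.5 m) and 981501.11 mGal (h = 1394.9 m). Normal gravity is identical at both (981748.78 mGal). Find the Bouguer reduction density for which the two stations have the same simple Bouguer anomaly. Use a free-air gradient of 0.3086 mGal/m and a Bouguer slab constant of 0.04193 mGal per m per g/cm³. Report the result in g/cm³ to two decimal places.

Δg_obs = 981501.11 − 981724.59 = -223.48 mGal over Δh = 1394.9 − 310.5 = 1084.4 m
Equal Bouguer anomalies ⇒ Δg_obs + (0.3086 − 0.04193ρ)·Δh = 0
0.3086 − 0.04193ρ = −Δg_obs/Δh = 0.20609
ρ = (0.3086 − 0.20609) / 0.04193 = 2.44 g/cm³

2.44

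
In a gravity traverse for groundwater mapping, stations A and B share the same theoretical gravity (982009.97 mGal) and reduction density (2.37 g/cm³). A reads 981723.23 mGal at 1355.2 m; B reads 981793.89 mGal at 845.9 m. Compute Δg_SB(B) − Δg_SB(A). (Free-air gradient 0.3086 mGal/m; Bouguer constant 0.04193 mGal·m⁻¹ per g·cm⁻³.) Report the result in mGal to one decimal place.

Δg_SB(A) = 981723.23 − 982009.97 + 0.3086×1355.2 − 0.04193×2.37×1355.2 = -3.20 mGal
Δg_SB(B) = 981793.89 − 982009.97 + 0.3086×845.9 − 0.04193×2.37×845.9 = -39.10 mGal
Difference = -39.10 − (-3.20) = -35.90 mGal

-35.9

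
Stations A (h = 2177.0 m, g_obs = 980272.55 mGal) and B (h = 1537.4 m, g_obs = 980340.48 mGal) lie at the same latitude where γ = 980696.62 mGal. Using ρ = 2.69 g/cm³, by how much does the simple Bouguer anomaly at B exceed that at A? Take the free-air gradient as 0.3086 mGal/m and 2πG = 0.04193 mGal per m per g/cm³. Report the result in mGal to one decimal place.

-57.3

Δg_SB(A) = 980272.55 − 980696.62 + 0.3086×2177.0 − 0.04193×2.69×2177.0 = 2.20 mGal
Δg_SB(B) = 980340.48 − 980696.62 + 0.3086×1537.4 − 0.04193×2.69×1537.4 = -55.10 mGal
Difference = -55.10 − (2.20) = -57.30 mGal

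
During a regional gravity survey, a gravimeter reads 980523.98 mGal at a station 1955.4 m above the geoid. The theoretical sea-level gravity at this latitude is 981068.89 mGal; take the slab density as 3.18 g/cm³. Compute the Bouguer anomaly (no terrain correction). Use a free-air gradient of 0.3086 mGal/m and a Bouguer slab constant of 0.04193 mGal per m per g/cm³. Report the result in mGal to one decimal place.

Free-air correction = 0.3086 × 1955.4 = 603.44 mGal
Free-air anomaly = 980523.98 − 981068.89 + (603.44) = 58.53 mGal
Bouguer slab correction = 0.04193 × 3.18 × 1955.4 = 260.73 mGal
Simple Bouguer anomaly = 58.53 − (260.73) = -202.20 mGal

-202.2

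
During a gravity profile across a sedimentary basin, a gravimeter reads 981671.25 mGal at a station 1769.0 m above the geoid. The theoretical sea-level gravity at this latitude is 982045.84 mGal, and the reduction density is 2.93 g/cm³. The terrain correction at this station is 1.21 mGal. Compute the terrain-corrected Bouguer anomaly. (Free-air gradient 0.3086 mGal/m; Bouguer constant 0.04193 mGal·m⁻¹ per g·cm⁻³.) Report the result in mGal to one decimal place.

Free-air correction = 0.3086 × 1769.0 = 545.91 mGal
Free-air anomaly = 981671.25 − 982045.84 + (545.91) = 171.32 mGal
Bouguer slab correction = 0.04193 × 2.93 × 1769.0 = 217.33 mGal
Simple Bouguer anomaly = 171.32 − (217.33) = -46.01 mGal
Complete Bouguer anomaly = -46.01 + 1.21 = -44.80 mGal

-44.8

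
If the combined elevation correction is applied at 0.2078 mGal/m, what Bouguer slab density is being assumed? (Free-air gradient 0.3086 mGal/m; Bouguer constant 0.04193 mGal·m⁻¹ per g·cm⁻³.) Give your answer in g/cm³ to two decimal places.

2.40

0.2078 = 0.3086 − 0.04193 × ρ
ρ = (0.3086 − 0.2078) / 0.04193 = 2.40 g/cm³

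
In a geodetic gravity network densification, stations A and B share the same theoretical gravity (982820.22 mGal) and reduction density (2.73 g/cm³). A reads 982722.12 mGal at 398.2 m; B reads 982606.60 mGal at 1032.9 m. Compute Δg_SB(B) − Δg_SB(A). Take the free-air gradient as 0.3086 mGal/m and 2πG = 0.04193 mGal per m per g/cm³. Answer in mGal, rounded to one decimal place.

7.7

Δg_SB(A) = 982722.12 − 982820.22 + 0.3086×398.2 − 0.04193×2.73×398.2 = -20.80 mGal
Δg_SB(B) = 982606.60 − 982820.22 + 0.3086×1032.9 − 0.04193×2.73×1032.9 = -13.10 mGal
Difference = -13.10 − (-20.80) = 7.70 mGal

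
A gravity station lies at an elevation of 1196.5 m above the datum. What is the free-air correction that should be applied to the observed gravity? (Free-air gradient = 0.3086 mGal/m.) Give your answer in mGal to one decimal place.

Free-air correction = 0.3086 × 1196.5 = 369.2 mGal

369.2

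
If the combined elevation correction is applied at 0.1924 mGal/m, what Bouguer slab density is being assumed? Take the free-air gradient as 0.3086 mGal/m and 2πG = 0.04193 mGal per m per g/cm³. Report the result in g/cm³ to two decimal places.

2.77

0.1924 = 0.3086 − 0.04193 × ρ
ρ = (0.3086 − 0.1924) / 0.04193 = 2.77 g/cm³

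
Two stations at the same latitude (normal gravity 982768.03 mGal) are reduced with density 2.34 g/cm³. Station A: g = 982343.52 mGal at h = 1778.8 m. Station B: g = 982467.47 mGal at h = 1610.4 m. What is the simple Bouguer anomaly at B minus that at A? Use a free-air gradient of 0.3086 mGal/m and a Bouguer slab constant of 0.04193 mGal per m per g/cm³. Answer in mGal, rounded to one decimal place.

88.5

Δg_SB(A) = 982343.52 − 982768.03 + 0.3086×1778.8 − 0.04193×2.34×1778.8 = -50.10 mGal
Δg_SB(B) = 982467.47 − 982768.03 + 0.3086×1610.4 − 0.04193×2.34×1610.4 = 38.40 mGal
Difference = 38.40 − (-50.10) = 88.50 mGal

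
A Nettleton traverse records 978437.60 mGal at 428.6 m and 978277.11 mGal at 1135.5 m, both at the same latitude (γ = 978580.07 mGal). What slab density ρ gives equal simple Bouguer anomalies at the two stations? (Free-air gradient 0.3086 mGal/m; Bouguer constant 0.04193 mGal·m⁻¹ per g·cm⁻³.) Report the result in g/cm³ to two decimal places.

1.95

Δg_obs = 978277.11 − 978437.60 = -160.49 mGal over Δh = 1135.5 − 428.6 = 706.9 m
Equal Bouguer anomalies ⇒ Δg_obs + (0.3086 − 0.04193ρ)·Δh = 0
0.3086 − 0.04193ρ = −Δg_obs/Δh = 0.22703
ρ = (0.3086 − 0.22703) / 0.04193 = 1.95 g/cm³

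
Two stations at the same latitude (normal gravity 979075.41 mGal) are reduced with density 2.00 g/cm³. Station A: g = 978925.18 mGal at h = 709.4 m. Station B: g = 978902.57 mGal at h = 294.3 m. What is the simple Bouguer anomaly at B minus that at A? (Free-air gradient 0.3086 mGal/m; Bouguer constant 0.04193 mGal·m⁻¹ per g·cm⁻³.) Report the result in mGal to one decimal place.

-115.9

Δg_SB(A) = 978925.18 − 979075.41 + 0.3086×709.4 − 0.04193×2.00×709.4 = 9.20 mGal
Δg_SB(B) = 978902.57 − 979075.41 + 0.3086×294.3 − 0.04193×2.00×294.3 = -106.70 mGal
Difference = -106.70 − (9.20) = -115.90 mGal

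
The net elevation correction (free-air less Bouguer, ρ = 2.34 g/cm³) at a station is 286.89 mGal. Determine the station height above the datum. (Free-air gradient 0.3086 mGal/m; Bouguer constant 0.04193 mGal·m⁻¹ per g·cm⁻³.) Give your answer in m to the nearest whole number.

Combined gradient = 0.3086 − 0.04193 × 2.34 = 0.2104838 mGal/m
h = 286.89 / 0.2104838 = 1363.00 m

1363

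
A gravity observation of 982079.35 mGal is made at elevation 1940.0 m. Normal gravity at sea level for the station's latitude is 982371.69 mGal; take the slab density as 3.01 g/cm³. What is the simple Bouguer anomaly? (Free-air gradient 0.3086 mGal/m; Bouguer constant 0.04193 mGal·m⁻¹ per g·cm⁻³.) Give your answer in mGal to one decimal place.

Free-air correction = 0.3086 × 1940.0 = 598.68 mGal
Free-air anomaly = 982079.35 − 982371.69 + (598.68) = 306.34 mGal
Bouguer slab correction = 0.04193 × 3.01 × 1940.0 = 244.85 mGal
Simple Bouguer anomaly = 306.34 − (244.85) = 61.49 mGal

61.5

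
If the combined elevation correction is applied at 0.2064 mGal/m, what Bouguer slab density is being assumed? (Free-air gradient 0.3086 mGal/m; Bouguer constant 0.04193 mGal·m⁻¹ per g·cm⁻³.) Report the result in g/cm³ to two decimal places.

2.44

0.2064 = 0.3086 − 0.04193 × ρ
ρ = (0.3086 − 0.2064) / 0.04193 = 2.44 g/cm³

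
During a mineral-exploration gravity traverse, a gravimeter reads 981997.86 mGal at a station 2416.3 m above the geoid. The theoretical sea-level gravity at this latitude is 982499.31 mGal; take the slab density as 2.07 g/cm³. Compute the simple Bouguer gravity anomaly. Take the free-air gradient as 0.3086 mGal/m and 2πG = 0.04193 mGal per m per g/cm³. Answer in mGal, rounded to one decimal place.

34.5

Free-air correction = 0.3086 × 2416.3 = 745.67 mGal
Free-air anomaly = 981997.86 − 982499.31 + (745.67) = 244.22 mGal
Bouguer slab correction = 0.04193 × 2.07 × 2416.3 = 209.72 mGal
Simple Bouguer anomaly = 244.22 − (209.72) = 34.50 mGal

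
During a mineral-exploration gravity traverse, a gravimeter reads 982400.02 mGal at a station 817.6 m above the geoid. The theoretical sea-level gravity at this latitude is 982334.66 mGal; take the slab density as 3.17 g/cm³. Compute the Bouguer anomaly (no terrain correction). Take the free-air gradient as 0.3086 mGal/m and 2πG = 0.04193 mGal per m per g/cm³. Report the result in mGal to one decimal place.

Free-air correction = 0.3086 × 817.6 = 252.31 mGal
Free-air anomaly = 982400.02 − 982334.66 + (252.31) = 317.67 mGal
Bouguer slab correction = 0.04193 × 3.17 × 817.6 = 108.67 mGal
Simple Bouguer anomaly = 317.67 − (108.67) = 209.00 mGal

209.0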